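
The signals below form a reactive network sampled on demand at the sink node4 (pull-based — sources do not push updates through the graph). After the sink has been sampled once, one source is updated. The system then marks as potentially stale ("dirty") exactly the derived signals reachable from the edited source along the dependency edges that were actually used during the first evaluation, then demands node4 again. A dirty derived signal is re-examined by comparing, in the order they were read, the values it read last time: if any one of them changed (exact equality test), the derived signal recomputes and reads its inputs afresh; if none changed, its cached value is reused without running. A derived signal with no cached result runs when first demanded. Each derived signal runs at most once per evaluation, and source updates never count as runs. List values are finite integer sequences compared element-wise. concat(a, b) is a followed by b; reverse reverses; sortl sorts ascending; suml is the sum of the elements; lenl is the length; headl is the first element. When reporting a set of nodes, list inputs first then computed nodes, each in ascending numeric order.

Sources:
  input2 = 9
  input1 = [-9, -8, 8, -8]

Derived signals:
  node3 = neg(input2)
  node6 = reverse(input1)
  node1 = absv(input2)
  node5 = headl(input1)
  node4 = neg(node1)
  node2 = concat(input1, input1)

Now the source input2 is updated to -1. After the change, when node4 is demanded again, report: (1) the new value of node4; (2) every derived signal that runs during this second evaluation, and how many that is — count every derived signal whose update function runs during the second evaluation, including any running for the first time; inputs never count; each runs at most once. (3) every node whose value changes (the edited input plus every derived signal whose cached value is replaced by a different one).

Initial pass — values computed on the first demand:
  node1 = absv(9) = 9
  node4 = neg(9) = -9

Second demand — change propagation:
  node1: re-runs because input2 9->-1; new result 1.
  node4: re-runs because node1 9->1; new result -1.

node4 now evaluates to -1.
Run set: node1, node4 (2 run).
Changed values: input2, node1, node4.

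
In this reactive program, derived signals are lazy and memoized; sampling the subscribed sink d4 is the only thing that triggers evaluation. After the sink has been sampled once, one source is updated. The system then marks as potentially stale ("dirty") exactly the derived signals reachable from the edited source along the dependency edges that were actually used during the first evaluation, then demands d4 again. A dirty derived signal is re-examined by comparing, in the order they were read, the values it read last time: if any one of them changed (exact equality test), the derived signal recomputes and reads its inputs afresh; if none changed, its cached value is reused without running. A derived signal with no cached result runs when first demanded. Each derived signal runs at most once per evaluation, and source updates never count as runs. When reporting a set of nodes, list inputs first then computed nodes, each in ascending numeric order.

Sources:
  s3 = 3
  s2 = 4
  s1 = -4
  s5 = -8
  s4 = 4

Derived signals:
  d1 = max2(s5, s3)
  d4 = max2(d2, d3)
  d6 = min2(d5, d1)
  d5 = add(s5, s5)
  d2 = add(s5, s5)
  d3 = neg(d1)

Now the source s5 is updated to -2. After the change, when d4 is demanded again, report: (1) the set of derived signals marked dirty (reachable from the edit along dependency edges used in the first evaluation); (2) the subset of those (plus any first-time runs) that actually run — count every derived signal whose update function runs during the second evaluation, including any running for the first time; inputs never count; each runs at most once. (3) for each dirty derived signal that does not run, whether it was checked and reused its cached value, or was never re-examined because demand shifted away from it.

The edit dirties: d1, d2, d3, d4.
3 derived signals run: d1, d2, d4.
Cache hits after checking: d3.
Note where the cutoff bites: d3 is checked, finds nothing changed, and keeps its cache.

First demand of the output computes:
  d1 = max2(-8, 3) = 3
  d2 = add(-8, -8) = -16
  d3 = neg(3) = -3
  d4 = max2(-16, -3) = -3

After the edit, cleaning proceeds:
  d1: a read changed (s5 -8->-2) — executes, giving 3 — identical to its old value.
  d2: a read changed (s5 -8->-2; s5 -8->-2) — executes, giving -4.
  d3: dirty, but its reads are unchanged (d1 unchanged); cached -3 stands.
  d4: a read changed (d2 -16->-4) — executes, giving -3 — identical to its old value.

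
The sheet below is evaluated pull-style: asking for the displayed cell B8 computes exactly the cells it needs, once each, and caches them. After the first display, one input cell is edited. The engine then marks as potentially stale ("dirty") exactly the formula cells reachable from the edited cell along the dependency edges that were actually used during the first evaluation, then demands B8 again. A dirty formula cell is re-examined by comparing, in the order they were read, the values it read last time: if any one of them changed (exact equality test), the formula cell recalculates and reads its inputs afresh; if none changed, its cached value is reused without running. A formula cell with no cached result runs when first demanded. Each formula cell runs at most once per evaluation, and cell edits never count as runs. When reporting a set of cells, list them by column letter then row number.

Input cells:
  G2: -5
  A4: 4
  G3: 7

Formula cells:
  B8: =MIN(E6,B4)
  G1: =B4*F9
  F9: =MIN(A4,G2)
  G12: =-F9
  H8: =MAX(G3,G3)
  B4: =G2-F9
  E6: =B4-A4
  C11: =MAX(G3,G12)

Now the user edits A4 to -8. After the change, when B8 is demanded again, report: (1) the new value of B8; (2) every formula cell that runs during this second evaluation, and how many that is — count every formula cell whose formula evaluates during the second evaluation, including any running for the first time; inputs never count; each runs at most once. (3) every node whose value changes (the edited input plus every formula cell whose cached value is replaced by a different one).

Demanding B8 again yields 3.
4 formula cells run: B4, B8, E6, F9.
The nodes whose values change: A4, B4, B8, E6, F9.

First demand of the output computes:
  F9 = MIN(4, -5) = -5
  B4 = -5 - -5 = 0
  E6 = 0 - 4 = -4
  B8 = MIN(-4, 0) = -4

After the edit, cleaning proceeds:
  F9: a read changed (A4 4->-8) — executes, giving -8.
  B4: a read changed (F9 -5->-8) — executes, giving 3.
  E6: a read changed (B4 0->3; A4 4->-8) — executes, giving 11.
  B8: a read changed (E6 -4->11; B4 0->3) — executes, giving 3.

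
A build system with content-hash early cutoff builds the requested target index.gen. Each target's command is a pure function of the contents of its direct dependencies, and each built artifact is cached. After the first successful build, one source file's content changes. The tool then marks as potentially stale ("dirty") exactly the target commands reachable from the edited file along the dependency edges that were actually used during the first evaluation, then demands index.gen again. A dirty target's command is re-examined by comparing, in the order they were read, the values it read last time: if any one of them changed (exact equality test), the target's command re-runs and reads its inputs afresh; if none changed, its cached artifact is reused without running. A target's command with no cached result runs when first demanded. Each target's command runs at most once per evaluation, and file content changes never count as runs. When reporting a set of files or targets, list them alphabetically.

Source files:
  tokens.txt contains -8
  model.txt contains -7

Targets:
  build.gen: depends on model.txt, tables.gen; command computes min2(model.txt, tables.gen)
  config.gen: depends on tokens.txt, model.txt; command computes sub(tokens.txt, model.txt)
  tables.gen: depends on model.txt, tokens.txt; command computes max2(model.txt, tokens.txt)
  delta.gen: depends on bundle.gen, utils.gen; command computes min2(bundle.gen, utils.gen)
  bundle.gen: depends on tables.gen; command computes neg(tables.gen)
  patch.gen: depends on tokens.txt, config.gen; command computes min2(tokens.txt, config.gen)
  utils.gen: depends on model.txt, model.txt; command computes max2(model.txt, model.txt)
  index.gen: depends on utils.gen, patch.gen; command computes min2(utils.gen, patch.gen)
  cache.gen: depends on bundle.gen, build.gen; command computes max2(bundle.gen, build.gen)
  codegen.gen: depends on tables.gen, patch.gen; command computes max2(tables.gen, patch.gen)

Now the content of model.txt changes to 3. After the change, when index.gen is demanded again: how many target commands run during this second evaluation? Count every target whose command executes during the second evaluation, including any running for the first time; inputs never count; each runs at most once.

First evaluation (everything demanded from the output):
  config.gen = sub(-8, -7) = -1
  patch.gen = min2(-8, -1) = -8
  utils.gen = max2(-7, -7) = -7
  index.gen = min2(-7, -8) = -8

Propagation after the edit:
  config.gen: runs — model.txt -7->3; result -11.
  patch.gen: runs — config.gen -1->-11; result -11.
  utils.gen: runs — model.txt -7->3; model.txt -7->3; result 3.
  index.gen: runs — utils.gen -7->3; patch.gen -8->-11; result -11.

Target commands that run: config.gen, index.gen, patch.gen, utils.gen — 4 in total.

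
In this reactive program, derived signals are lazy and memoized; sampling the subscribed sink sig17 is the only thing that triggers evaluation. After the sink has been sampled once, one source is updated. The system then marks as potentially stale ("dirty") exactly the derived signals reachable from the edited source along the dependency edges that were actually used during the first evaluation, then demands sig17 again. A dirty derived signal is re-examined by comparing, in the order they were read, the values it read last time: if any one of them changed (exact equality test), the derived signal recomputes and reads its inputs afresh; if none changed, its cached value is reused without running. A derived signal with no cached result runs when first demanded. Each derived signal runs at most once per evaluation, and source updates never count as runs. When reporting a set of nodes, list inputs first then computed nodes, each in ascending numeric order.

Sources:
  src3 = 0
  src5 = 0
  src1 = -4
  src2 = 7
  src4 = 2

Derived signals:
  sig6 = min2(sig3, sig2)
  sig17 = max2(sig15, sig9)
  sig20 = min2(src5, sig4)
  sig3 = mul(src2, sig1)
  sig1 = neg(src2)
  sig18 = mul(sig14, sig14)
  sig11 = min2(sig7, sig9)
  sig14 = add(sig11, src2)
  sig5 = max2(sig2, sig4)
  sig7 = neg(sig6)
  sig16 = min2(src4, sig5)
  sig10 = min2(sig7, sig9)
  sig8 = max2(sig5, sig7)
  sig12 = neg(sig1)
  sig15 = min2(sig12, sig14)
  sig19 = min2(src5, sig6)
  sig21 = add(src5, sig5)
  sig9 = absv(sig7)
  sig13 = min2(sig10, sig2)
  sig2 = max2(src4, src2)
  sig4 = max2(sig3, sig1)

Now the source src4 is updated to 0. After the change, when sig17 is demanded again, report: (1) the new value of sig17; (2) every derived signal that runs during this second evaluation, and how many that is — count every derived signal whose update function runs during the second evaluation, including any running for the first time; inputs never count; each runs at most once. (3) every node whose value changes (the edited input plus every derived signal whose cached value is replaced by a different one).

Demanding sig17 again yields 49.
1 derived signals run: sig2.
The nodes whose values change: src4.
Note the absorption at sig2: it re-runs yet its value is the same, leaving the output's value untouched.

First demand of the output computes:
  sig1 = neg(7) = -7
  sig2 = max2(2, 7) = 7
  sig3 = mul(7, -7) = -49
  sig6 = min2(-49, 7) = -49
  sig7 = neg(-49) = 49
  sig9 = absv(49) = 49
  sig11 = min2(49, 49) = 49
  sig12 = neg(-7) = 7
  sig14 = add(49, 7) = 56
  sig15 = min2(7, 56) = 7
  sig17 = max2(7, 49) = 49

After the edit, cleaning proceeds:
  sig2: a read changed (src4 2->0) — executes, giving 7 — identical to its old value.
  sig6: dirty, but its reads are unchanged (sig3 unchanged, sig2 unchanged); cached -49 stands.
  sig7: dirty, but its reads are unchanged (sig6 unchanged); cached 49 stands.
  sig9: dirty, but its reads are unchanged (sig7 unchanged); cached 49 stands.
  sig11: dirty, but its reads are unchanged (sig7 unchanged, sig9 unchanged); cached 49 stands.
  sig14: dirty, but its reads are unchanged (sig11 unchanged, src2 unchanged); cached 56 stands.
  sig15: dirty, but its reads are unchanged (sig12 unchanged, sig14 unchanged); cached 7 stands.
  sig17: dirty, but its reads are unchanged (sig15 unchanged, sig9 unchanged); cached 49 stands.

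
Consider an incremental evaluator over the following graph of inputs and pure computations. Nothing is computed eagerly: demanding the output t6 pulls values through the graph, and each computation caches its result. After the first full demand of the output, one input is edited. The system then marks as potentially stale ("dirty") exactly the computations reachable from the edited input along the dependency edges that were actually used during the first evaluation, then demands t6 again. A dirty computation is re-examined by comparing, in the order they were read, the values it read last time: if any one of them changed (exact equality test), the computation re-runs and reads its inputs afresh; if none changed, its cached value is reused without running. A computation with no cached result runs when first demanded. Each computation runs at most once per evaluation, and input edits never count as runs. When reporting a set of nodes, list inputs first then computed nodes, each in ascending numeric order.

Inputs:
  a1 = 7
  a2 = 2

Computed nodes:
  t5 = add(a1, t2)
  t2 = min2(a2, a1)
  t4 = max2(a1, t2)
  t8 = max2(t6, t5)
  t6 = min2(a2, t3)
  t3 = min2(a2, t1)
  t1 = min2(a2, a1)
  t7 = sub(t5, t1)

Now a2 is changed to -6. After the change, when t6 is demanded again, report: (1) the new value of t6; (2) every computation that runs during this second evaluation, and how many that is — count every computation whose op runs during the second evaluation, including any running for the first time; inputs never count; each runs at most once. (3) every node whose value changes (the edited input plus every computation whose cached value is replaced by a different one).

t6 now evaluates to -6.
Run set: t1, t3, t6 (3 run).
Changed values: a2, t1, t3, t6.

Initial pass — values computed on the first demand:
  t1 = min2(2, 7) = 2
  t3 = min2(2, 2) = 2
  t6 = min2(2, 2) = 2

Second demand — change propagation:
  t1: re-runs because a2 2->-6; new result -6.
  t3: re-runs because a2 2->-6; t1 2->-6; new result -6.
  t6: re-runs because a2 2->-6; t3 2->-6; new result -6.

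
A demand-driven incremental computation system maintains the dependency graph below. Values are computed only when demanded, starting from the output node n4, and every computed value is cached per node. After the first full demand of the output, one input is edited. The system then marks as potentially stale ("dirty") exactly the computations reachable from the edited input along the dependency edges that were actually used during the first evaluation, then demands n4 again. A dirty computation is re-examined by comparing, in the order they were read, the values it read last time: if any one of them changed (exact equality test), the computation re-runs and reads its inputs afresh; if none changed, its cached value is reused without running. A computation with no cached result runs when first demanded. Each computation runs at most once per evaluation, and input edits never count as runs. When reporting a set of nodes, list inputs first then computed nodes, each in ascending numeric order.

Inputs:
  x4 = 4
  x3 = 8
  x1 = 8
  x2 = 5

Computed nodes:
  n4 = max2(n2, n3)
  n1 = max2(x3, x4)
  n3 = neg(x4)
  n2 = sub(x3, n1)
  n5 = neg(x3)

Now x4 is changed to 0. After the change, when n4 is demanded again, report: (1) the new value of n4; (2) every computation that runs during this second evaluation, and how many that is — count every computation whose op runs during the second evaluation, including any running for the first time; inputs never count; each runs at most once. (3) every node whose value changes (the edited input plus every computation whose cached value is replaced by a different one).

First evaluation (everything demanded from the output):
  n1 = max2(8, 4) = 8
  n2 = sub(8, 8) = 0
  n3 = neg(4) = -4
  n4 = max2(0, -4) = 0

Propagation after the edit:
  n1: runs — x4 4->0; result 8 (same value as before).
  n2: checked — values it read are unchanged (x3 unchanged, n1 unchanged); reused cached 0 without running.
  n3: runs — x4 4->0; result 0.
  n4: runs — n3 -4->0; result 0 (same value as before).

Key observation: the cutoff stops propagation at n2 — its inputs' values are unchanged, so it reuses its cache.

New value of n4: 0.
Computations that run: n1, n3, n4 — 3 in total.
Values that change: x4, n3.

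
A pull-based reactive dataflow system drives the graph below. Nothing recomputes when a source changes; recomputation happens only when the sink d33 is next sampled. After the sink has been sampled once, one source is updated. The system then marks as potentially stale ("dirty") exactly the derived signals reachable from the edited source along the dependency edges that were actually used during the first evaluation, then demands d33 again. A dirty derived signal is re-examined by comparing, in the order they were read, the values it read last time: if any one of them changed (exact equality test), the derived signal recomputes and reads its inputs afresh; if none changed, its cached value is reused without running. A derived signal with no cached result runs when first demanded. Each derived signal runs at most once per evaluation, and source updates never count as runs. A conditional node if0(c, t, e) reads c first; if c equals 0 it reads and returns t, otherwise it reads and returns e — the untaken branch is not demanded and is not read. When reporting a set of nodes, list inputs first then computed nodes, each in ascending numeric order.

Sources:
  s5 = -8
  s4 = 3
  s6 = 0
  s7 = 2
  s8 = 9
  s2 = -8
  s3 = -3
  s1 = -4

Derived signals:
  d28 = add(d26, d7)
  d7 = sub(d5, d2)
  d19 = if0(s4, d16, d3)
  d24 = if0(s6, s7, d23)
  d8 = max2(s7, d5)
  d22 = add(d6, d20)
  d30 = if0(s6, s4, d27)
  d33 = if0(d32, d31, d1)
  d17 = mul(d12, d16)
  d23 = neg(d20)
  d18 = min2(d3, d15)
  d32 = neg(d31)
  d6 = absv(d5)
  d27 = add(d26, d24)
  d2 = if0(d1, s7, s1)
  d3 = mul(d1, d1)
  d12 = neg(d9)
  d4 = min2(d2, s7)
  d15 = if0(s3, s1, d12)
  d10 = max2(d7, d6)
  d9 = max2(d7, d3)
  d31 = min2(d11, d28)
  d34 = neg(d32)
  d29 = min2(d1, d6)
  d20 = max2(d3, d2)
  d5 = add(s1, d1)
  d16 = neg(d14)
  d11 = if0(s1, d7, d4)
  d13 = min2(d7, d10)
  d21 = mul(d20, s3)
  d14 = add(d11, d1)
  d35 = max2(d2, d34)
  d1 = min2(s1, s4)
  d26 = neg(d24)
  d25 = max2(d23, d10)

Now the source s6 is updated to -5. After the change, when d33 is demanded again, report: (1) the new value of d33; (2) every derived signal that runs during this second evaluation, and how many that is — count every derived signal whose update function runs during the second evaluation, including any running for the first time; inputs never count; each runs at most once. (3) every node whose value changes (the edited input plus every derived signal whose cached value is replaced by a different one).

New value of d33: -4.
Derived signals that run: d3, d20, d23, d24, d26, d28, d31, d32, d33 — 9 in total.
Values that change: s6, d24, d26, d28, d31, d32.
Key observation: a condition flipped, so demand reaches new nodes — d3, d20, d23 run for the first time.

First evaluation (everything demanded from the output):
  d1 = min2(-4, 3) = -4
  d2 = if0(d1=-4 -> else branch s1) = -4
  d4 = min2(-4, 2) = -4
  d5 = add(-4, -4) = -8
  d7 = sub(-8, -4) = -4
  d11 = if0(s1=-4 -> else branch d4) = -4
  d24 = if0(s6=0 -> then branch s7) = 2
  d26 = neg(2) = -2
  d28 = add(-2, -4) = -6
  d31 = min2(-4, -6) = -6
  d32 = neg(-6) = 6
  d33 = if0(d32=6 -> else branch d1) = -4

Propagation after the edit:
  d3: demanded for the first time — runs, produces 16.
  d20: demanded for the first time — runs, produces 16.
  d23: demanded for the first time — runs, produces -16.
  d24: runs — s6 0->-5; result -16.
  d26: runs — d24 2->-16; result 16.
  d28: runs — d26 -2->16; result 12.
  d31: runs — d28 -6->12; result -4.
  d32: runs — d31 -6->-4; result 4.
  d33: runs — d32 6->4; result -4 (same value as before).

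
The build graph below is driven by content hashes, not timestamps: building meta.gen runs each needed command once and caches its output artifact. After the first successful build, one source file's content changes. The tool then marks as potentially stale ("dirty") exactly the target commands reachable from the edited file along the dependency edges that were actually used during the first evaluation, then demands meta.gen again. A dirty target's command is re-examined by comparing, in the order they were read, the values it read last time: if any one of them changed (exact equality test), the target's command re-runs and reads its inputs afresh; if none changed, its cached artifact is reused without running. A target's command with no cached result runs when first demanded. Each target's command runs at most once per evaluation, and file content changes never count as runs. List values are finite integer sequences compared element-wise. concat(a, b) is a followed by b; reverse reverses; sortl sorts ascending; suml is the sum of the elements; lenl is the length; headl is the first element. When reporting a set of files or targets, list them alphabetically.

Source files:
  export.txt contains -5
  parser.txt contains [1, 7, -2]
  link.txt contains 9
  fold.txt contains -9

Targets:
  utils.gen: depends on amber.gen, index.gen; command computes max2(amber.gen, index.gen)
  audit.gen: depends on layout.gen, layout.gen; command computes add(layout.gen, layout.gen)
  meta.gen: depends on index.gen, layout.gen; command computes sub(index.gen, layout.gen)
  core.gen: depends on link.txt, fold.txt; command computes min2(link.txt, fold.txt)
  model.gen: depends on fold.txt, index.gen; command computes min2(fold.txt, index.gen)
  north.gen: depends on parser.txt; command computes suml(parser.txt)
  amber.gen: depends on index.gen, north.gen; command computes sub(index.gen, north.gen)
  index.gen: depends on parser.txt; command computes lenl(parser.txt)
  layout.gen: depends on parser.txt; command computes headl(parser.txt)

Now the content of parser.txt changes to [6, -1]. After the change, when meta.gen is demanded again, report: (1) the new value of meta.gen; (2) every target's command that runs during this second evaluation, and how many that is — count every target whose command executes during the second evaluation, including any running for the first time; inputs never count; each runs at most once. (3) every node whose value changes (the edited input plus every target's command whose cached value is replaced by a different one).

meta.gen now evaluates to -4.
Run set: index.gen, layout.gen, meta.gen (3 run).
Changed values: index.gen, layout.gen, meta.gen, parser.txt.

Initial pass — values computed on the first demand:
  index.gen = lenl([1, 7, -2]) = 3
  layout.gen = headl([1, 7, -2]) = 1
  meta.gen = sub(3, 1) = 2

Second demand — change propagation:
  index.gen: re-runs because parser.txt [1, 7, -2]->[6, -1]; new result 2.
  layout.gen: re-runs because parser.txt [1, 7, -2]->[6, -1]; new result 6.
  meta.gen: re-runs because index.gen 3->2; layout.gen 1->6; new result -4.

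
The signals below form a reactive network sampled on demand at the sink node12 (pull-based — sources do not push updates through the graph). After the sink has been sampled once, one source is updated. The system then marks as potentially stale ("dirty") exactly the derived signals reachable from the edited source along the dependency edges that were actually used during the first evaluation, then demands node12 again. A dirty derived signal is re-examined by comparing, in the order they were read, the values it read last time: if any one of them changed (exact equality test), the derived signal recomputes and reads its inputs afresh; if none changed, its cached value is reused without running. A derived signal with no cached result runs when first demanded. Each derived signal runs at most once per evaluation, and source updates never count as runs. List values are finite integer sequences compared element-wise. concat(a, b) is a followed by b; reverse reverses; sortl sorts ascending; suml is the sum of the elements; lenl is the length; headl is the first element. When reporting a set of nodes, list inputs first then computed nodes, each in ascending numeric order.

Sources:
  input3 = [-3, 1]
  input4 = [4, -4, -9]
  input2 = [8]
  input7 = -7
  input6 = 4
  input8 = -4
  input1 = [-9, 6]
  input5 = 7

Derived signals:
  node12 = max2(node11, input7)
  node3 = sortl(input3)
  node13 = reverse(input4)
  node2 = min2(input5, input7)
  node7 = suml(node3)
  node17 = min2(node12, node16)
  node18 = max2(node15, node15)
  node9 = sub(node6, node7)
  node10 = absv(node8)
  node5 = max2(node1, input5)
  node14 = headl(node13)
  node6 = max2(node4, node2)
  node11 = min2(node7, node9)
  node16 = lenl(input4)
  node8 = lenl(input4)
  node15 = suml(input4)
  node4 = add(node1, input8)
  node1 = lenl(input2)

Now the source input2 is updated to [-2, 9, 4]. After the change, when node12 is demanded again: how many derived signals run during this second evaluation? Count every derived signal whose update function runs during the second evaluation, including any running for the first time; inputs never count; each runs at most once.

Run set: node1, node4, node6, node9, node11 (5 run).
The important point: node11 recomputes to an identical value, and the output ends up unchanged.

Initial pass — values computed on the first demand:
  node1 = lenl([8]) = 1
  node2 = min2(7, -7) = -7
  node3 = sortl([-3, 1]) = [-3, 1]
  node4 = add(1, -4) = -3
  node6 = max2(-3, -7) = -3
  node7 = suml([-3, 1]) = -2
  node9 = sub(-3, -2) = -1
  node11 = min2(-2, -1) = -2
  node12 = max2(-2, -7) = -2

Second demand — change propagation:
  node1: re-runs because input2 [8]->[-2, 9, 4]; new result 3.
  node4: re-runs because node1 1->3; new result -1.
  node6: re-runs because node4 -3->-1; new result -1.
  node9: re-runs because node6 -3->-1; new result 1.
  node11: re-runs because node9 -1->1; new result -2 (unchanged).
  node12: re-examined; everything it read last time is the same (node11 unchanged, input7 unchanged) — cache -2 kept, no run.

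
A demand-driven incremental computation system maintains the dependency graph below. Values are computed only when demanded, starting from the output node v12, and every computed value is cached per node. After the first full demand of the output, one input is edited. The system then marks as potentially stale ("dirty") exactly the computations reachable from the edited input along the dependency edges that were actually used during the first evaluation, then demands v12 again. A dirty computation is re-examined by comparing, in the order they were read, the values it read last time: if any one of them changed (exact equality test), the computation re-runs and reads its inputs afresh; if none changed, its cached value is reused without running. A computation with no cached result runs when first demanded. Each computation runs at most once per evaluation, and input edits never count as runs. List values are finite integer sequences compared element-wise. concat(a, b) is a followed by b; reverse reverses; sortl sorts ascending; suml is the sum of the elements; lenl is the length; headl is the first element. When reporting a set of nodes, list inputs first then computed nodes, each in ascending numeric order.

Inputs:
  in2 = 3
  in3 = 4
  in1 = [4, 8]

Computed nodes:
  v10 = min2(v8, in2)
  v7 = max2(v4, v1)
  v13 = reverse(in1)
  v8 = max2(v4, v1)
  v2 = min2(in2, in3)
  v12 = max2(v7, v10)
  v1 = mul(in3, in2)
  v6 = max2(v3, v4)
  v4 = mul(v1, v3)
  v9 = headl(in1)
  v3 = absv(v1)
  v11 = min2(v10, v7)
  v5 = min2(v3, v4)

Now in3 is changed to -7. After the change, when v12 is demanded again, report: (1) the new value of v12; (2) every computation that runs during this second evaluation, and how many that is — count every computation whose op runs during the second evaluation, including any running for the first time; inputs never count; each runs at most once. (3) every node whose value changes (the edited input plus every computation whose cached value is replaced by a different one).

First evaluation (everything demanded from the output):
  v1 = mul(4, 3) = 12
  v3 = absv(12) = 12
  v4 = mul(12, 12) = 144
  v7 = max2(144, 12) = 144
  v8 = max2(144, 12) = 144
  v10 = min2(144, 3) = 3
  v12 = max2(144, 3) = 144

Propagation after the edit:
  v1: runs — in3 4->-7; result -21.
  v3: runs — v1 12->-21; result 21.
  v4: runs — v1 12->-21; v3 12->21; result -441.
  v7: runs — v4 144->-441; v1 12->-21; result -21.
  v8: runs — v4 144->-441; v1 12->-21; result -21.
  v10: runs — v8 144->-21; result -21.
  v12: runs — v7 144->-21; v10 3->-21; result -21.

New value of v12: -21.
Computations that run: v1, v3, v4, v7, v8, v10, v12 — 7 in total.
Values that change: in3, v1, v3, v4, v7, v8, v10, v12.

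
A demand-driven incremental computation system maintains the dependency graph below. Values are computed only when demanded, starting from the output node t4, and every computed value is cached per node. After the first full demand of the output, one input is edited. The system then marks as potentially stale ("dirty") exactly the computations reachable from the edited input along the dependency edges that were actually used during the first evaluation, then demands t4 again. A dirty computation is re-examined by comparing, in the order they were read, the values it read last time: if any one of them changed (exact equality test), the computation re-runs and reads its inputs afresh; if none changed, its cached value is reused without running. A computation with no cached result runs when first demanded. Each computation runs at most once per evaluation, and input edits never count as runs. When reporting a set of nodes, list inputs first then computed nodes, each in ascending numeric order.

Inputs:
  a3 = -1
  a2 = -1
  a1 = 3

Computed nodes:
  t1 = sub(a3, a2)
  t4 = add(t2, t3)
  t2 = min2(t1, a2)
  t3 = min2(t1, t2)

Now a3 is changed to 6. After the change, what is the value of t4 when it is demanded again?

First evaluation (everything demanded from the output):
  t1 = sub(-1, -1) = 0
  t2 = min2(0, -1) = -1
  t3 = min2(0, -1) = -1
  t4 = add(-1, -1) = -2

Propagation after the edit:
  t1: runs — a3 -1->6; result 7.
  t2: runs — t1 0->7; result -1 (same value as before).
  t3: runs — t1 0->7; result -1 (same value as before).
  t4: checked — values it read are unchanged (t2 unchanged, t3 unchanged); reused cached -2 without running.

Key observation: the cutoff stops propagation at t4 — its inputs' values are unchanged, so it reuses its cache.

New value of t4: -2.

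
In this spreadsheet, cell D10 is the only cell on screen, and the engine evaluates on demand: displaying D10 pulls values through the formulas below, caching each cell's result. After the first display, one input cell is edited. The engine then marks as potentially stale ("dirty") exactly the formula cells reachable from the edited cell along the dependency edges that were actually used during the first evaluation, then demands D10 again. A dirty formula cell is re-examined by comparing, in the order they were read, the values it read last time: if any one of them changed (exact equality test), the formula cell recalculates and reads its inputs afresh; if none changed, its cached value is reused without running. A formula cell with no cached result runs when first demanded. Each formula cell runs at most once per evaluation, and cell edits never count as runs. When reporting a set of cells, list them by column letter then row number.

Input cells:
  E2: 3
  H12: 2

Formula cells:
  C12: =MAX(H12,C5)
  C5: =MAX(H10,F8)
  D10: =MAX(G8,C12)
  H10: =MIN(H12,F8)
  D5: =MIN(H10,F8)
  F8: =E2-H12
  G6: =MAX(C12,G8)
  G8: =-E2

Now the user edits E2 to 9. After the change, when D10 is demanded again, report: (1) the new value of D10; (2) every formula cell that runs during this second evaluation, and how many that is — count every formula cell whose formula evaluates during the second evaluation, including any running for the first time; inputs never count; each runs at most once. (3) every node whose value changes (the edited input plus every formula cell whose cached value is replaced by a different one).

D10 now evaluates to 7.
Run set: C5, C12, D10, F8, G8, H10 (6 run).
Changed values: C5, C12, D10, E2, F8, G8, H10.

Initial pass — values computed on the first demand:
  F8 = 3 - 2 = 1
  G8 = -(3) = -3
  H10 = MIN(2, 1) = 1
  C5 = MAX(1, 1) = 1
  C12 = MAX(2, 1) = 2
  D10 = MAX(-3, 2) = 2

Second demand — change propagation:
  F8: re-runs because E2 3->9; new result 7.
  G8: re-runs because E2 3->9; new result -9.
  H10: re-runs because F8 1->7; new result 2.
  C5: re-runs because H10 1->2; F8 1->7; new result 7.
  C12: re-runs because C5 1->7; new result 7.
  D10: re-runs because G8 -3->-9; C12 2->7; new result 7.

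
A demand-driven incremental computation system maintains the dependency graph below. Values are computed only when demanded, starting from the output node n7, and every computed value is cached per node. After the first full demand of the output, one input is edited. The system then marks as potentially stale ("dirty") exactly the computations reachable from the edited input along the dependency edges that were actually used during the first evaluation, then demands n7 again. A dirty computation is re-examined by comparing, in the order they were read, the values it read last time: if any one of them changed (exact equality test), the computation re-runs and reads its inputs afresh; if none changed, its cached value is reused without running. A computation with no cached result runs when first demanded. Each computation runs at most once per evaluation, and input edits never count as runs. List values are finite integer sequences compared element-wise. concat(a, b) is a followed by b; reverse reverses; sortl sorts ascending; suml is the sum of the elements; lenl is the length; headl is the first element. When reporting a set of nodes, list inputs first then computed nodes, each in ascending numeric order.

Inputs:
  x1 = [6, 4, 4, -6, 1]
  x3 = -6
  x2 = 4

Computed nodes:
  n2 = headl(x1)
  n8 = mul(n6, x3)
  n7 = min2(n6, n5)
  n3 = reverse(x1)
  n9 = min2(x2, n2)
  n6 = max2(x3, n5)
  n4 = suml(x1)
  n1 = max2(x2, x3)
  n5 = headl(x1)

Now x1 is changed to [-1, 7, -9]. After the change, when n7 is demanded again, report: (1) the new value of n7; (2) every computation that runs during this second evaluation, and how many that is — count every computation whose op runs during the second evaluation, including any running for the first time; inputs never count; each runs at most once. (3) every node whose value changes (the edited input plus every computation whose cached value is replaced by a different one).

New value of n7: -1.
Computations that run: n5, n6, n7 — 3 in total.
Values that change: x1, n5, n6, n7.

First evaluation (everything demanded from the output):
  n5 = headl([6, 4, 4, -6, 1]) = 6
  n6 = max2(-6, 6) = 6
  n7 = min2(6, 6) = 6

Propagation after the edit:
  n5: runs — x1 [6, 4, 4, -6, 1]->[-1, 7, -9]; result -1.
  n6: runs — n5 6->-1; result -1.
  n7: runs — n6 6->-1; n5 6->-1; result -1.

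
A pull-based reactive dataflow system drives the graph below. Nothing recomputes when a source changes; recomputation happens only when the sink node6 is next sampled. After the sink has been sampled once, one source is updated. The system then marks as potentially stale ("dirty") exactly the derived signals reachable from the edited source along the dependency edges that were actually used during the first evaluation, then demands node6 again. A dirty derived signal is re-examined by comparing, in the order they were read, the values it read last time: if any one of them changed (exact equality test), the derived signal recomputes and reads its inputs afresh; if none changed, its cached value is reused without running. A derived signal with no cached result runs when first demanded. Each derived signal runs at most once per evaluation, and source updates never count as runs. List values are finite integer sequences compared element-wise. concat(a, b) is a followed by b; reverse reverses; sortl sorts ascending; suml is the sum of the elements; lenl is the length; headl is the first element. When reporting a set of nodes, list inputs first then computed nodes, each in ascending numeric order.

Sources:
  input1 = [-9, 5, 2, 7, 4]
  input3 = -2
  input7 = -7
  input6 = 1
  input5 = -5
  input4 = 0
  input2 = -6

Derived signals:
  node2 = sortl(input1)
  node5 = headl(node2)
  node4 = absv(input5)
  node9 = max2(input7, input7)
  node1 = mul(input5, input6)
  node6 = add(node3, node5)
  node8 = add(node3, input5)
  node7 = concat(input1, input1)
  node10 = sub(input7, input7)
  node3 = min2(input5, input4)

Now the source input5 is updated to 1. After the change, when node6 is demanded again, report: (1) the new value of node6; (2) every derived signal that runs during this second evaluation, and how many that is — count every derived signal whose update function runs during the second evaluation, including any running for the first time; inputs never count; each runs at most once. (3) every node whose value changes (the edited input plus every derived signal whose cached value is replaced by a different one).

First evaluation (everything demanded from the output):
  node2 = sortl([-9, 5, 2, 7, 4]) = [-9, 2, 4, 5, 7]
  node3 = min2(-5, 0) = -5
  node5 = headl([-9, 2, 4, 5, 7]) = -9
  node6 = add(-5, -9) = -14

Propagation after the edit:
  node3: runs — input5 -5->1; result 0.
  node6: runs — node3 -5->0; result -9.

New value of node6: -9.
Derived signals that run: node3, node6 — 2 in total.
Values that change: input5, node3, node6.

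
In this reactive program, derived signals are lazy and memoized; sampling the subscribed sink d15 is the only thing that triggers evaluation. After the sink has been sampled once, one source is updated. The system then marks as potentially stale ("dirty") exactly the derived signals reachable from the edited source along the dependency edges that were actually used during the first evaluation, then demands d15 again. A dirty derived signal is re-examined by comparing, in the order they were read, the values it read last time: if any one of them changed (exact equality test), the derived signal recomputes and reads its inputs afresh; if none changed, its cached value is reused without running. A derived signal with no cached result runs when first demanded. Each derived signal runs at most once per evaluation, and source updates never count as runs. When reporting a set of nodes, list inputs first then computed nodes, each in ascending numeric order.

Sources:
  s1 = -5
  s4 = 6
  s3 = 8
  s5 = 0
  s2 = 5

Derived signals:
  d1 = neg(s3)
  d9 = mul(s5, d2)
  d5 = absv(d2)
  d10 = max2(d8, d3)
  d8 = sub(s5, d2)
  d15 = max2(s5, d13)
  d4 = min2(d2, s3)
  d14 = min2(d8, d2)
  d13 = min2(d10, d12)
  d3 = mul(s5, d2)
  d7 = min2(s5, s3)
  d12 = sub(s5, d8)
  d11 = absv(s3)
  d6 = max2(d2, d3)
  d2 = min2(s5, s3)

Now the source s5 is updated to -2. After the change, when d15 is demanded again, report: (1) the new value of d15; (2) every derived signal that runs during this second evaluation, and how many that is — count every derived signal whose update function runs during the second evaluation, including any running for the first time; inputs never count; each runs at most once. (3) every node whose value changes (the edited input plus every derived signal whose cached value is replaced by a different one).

First demand of the output computes:
  d2 = min2(0, 8) = 0
  d3 = mul(0, 0) = 0
  d8 = sub(0, 0) = 0
  d10 = max2(0, 0) = 0
  d12 = sub(0, 0) = 0
  d13 = min2(0, 0) = 0
  d15 = max2(0, 0) = 0

After the edit, cleaning proceeds:
  d2: a read changed (s5 0->-2) — executes, giving -2.
  d3: a read changed (s5 0->-2; d2 0->-2) — executes, giving 4.
  d8: a read changed (s5 0->-2; d2 0->-2) — executes, giving 0 — identical to its old value.
  d10: a read changed (d3 0->4) — executes, giving 4.
  d12: a read changed (s5 0->-2) — executes, giving -2.
  d13: a read changed (d10 0->4; d12 0->-2) — executes, giving -2.
  d15: a read changed (s5 0->-2; d13 0->-2) — executes, giving -2.

Demanding d15 again yields -2.
7 derived signals run: d2, d3, d8, d10, d12, d13, d15.
The nodes whose values change: s5, d2, d3, d10, d12, d13, d15.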